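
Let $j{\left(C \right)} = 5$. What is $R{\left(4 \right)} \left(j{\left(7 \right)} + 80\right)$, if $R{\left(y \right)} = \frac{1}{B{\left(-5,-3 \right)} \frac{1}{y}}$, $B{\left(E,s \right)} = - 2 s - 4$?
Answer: $170$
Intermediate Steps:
$B{\left(E,s \right)} = -4 - 2 s$
$R{\left(y \right)} = \frac{y}{2}$ ($R{\left(y \right)} = \frac{1}{\left(-4 - -6\right) \frac{1}{y}} = \frac{1}{\left(-4 + 6\right) \frac{1}{y}} = \frac{1}{2 \frac{1}{y}} = \frac{y}{2}$)
$R{\left(4 \right)} \left(j{\left(7 \right)} + 80\right) = \frac{1}{2} \cdot 4 \left(5 + 80\right) = 2 \cdot 85 = 170$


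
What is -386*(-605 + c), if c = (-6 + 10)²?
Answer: 227354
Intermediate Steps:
c = 16 (c = 4² = 16)
-386*(-605 + c) = -386*(-605 + 16) = -386*(-589) = 227354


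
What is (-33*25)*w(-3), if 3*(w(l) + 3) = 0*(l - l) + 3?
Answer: 1650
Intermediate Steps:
w(l) = -2 (w(l) = -3 + (0*(l - l) + 3)/3 = -3 + (0*0 + 3)/3 = -3 + (0 + 3)/3 = -3 + (⅓)*3 = -3 + 1 = -2)
(-33*25)*w(-3) = -33*25*(-2) = -825*(-2) = 1650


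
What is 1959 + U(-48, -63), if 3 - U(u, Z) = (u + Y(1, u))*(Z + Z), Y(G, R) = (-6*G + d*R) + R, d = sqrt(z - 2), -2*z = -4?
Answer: -10890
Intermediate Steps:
z = 2 (z = -1/2*(-4) = 2)
d = 0 (d = sqrt(2 - 2) = sqrt(0) = 0)
Y(G, R) = R - 6*G (Y(G, R) = (-6*G + 0*R) + R = (-6*G + 0) + R = -6*G + R = R - 6*G)
U(u, Z) = 3 - 2*Z*(-6 + 2*u) (U(u, Z) = 3 - (u + (u - 6*1))*(Z + Z) = 3 - (u + (u - 6))*2*Z = 3 - (u + (-6 + u))*2*Z = 3 - (-6 + 2*u)*2*Z = 3 - 2*Z*(-6 + 2*u))
1959 + U(-48, -63) = 1959 + (3 + 12*(-63) - 4*(-63)*(-48)) = 1959 + (3 - 756 - 12096) = 1959 - 12849 = -10890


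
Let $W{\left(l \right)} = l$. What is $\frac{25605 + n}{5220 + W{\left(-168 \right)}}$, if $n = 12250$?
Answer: $\frac{37855}{5052} \approx 7.4931$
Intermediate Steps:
$\frac{25605 + n}{5220 + W{\left(-168 \right)}} = \frac{25605 + 12250}{5220 - 168} = \frac{37855}{5052}$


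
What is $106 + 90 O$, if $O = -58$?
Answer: $-5114$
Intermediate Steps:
$106 + 90 O = 106 + 90 \left(-58\right) = 106 - 5220 = -5114$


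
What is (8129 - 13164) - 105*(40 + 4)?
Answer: -9655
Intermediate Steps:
(8129 - 13164) - 105*(40 + 4) = -5035 - 105*44 = -5035 - 4620 = -9655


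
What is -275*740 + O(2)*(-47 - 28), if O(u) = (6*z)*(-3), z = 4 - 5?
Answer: -204850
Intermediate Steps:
z = -1
O(u) = 18 (O(u) = (6*(-1))*(-3) = -6*(-3) = 18)
-275*740 + O(2)*(-47 - 28) = -275*740 + 18*(-47 - 28) = -203500 + 18*(-75) = -203500 - 1350 = -204850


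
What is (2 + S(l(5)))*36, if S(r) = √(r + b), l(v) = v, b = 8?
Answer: 72 + 36*√13 ≈ 201.80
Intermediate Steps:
S(r) = √(8 + r) (S(r) = √(r + 8) = √(8 + r))
(2 + S(l(5)))*36 = (2 + √(8 + 5))*36 = (2 + √13)*36 = 72 + 36*√13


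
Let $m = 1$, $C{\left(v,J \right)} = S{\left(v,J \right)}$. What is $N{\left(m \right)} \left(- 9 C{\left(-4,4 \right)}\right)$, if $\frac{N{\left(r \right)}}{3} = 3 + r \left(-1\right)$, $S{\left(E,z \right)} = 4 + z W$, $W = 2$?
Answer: $-648$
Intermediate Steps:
$S{\left(E,z \right)} = 4 + 2 z$ ($S{\left(E,z \right)} = 4 + z 2 = 4 + 2 z$)
$C{\left(v,J \right)} = 4 + 2 J$
$N{\left(r \right)} = 9 - 3 r$ ($N{\left(r \right)} = 3 \left(3 + r \left(-1\right)\right) = 3 \left(3 - r\right) = 9 - 3 r$)
$N{\left(m \right)} \left(- 9 C{\left(-4,4 \right)}\right) = \left(9 - 3\right) \left(- 9 \left(4 + 2 \cdot 4\right)\right) = \left(9 - 3\right) \left(- 9 \left(4 + 8\right)\right) = 6 \left(\left(-9\right) 12\right) = 6 \left(-108\right) = -648$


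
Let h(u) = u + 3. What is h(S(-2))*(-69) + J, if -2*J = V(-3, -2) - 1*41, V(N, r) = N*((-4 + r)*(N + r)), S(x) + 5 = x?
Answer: 683/2 ≈ 341.50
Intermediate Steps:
S(x) = -5 + x
h(u) = 3 + u
V(N, r) = N*(-4 + r)*(N + r)
J = 131/2 (J = -(-3*((-2)² - 4*(-3) - 4*(-2) - 3*(-2)) - 1*41)/2 = -(-3*(4 + 12 + 8 + 6) - 41)/2 = -(-3*30 - 41)/2 = -(-90 - 41)/2 = -½*(-131) = 131/2 ≈ 65.500)
h(S(-2))*(-69) + J = (3 + (-5 - 2))*(-69) + 131/2 = (3 - 7)*(-69) + 131/2 = -4*(-69) + 131/2 = 276 + 131/2 = 683/2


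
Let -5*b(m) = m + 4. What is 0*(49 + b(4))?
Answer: 0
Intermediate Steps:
b(m) = -4/5 - m/5 (b(m) = -(m + 4)/5 = -(4 + m)/5 = -4/5 - m/5)
0*(49 + b(4)) = 0*(49 + (-4/5 - 1/5*4)) = 0*(49 + (-4/5 - 4/5)) = 0*(49 - 8/5) = 0*(237/5) = 0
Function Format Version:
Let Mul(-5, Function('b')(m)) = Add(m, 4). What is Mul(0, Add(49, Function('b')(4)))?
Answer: 0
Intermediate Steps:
Function('b')(m) = Add(Rational(-4, 5), Mul(Rational(-1, 5), m)) (Function('b')(m) = Mul(Rational(-1, 5), Add(m, 4)) = Mul(Rational(-1, 5), Add(4, m)) = Add(Rational(-4, 5), Mul(Rational(-1, 5), m)))
Mul(0, Add(49, Function('b')(4))) = Mul(0, Add(49, Add(Rational(-4, 5), Mul(Rational(-1, 5), 4)))) = Mul(0, Add(49, Add(Rational(-4, 5), Rational(-4, 5)))) = Mul(0, Add(49, Rational(-8, 5))) = Mul(0, Rational(237, 5)) = 0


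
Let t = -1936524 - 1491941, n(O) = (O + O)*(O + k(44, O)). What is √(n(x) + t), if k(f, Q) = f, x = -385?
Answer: I*√3165895 ≈ 1779.3*I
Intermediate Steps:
n(O) = 2*O*(44 + O) (n(O) = (O + O)*(O + 44) = (2*O)*(44 + O) = 2*O*(44 + O))
t = -3428465
√(n(x) + t) = √(2*(-385)*(44 - 385) - 3428465) = √(2*(-385)*(-341) - 3428465) = √(262570 - 3428465) = √(-3165895) = I*√3165895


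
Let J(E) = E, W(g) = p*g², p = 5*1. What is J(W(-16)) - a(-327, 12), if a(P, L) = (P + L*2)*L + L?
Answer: 4904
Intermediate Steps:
a(P, L) = L + L*(P + 2*L) (a(P, L) = (P + 2*L)*L + L = L*(P + 2*L) + L = L + L*(P + 2*L))
p = 5
W(g) = 5*g²
J(W(-16)) - a(-327, 12) = 5*(-16)² - 12*(1 - 327 + 2*12) = 5*256 - 12*(1 - 327 + 24) = 1280 - 12*(-302) = 1280 - 1*(-3624) = 1280 + 3624 = 4904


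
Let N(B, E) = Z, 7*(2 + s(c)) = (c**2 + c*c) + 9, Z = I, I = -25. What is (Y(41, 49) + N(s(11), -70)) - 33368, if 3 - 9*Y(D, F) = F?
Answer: -300583/9 ≈ -33398.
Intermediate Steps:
Y(D, F) = 1/3 - F/9
Z = -25
s(c) = -5/7 + 2*c**2/7 (s(c) = -2 + ((c**2 + c*c) + 9)/7 = -2 + ((c**2 + c**2) + 9)/7 = -2 + (2*c**2 + 9)/7 = -2 + (9 + 2*c**2)/7 = -2 + (9/7 + 2*c**2/7) = -5/7 + 2*c**2/7)
N(B, E) = -25
(Y(41, 49) + N(s(11), -70)) - 33368 = ((1/3 - 1/9*49) - 25) - 33368 = ((1/3 - 49/9) - 25) - 33368 = (-46/9 - 25) - 33368 = -271/9 - 33368 = -300583/9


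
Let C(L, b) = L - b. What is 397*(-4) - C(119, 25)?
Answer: -1682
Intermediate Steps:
397*(-4) - C(119, 25) = 397*(-4) - (119 - 1*25) = -1588 - (119 - 25) = -1588 - 1*94 = -1588 - 94 = -1682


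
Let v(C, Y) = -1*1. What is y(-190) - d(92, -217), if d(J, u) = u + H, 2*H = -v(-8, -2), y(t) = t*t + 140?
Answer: 72913/2 ≈ 36457.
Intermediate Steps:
v(C, Y) = -1
y(t) = 140 + t² (y(t) = t² + 140 = 140 + t²)
H = ½ (H = (-1*(-1))/2 = (½)*1 = ½ ≈ 0.50000)
d(J, u) = ½ + u (d(J, u) = u + ½ = ½ + u)
y(-190) - d(92, -217) = (140 + (-190)²) - (½ - 217) = (140 + 36100) - 1*(-433/2) = 36240 + 433/2 = 72913/2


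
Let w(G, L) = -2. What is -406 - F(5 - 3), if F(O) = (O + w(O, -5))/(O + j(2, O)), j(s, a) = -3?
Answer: -406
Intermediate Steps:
F(O) = (-2 + O)/(-3 + O) (F(O) = (O - 2)/(O - 3) = (-2 + O)/(-3 + O))
-406 - F(5 - 3) = -406 - (-2 + (5 - 3))/(-3 + (5 - 3)) = -406 - (-2 + 2)/(-3 + 2) = -406 - 0/(-1) = -406 - (-1)*0 = -406 - 1*0 = -406 + 0 = -406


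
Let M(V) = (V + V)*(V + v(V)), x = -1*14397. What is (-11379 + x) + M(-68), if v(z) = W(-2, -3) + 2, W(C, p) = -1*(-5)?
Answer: -17480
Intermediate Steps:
W(C, p) = 5
x = -14397
v(z) = 7 (v(z) = 5 + 2 = 7)
M(V) = 2*V*(7 + V) (M(V) = (V + V)*(V + 7) = (2*V)*(7 + V) = 2*V*(7 + V))
(-11379 + x) + M(-68) = (-11379 - 14397) + 2*(-68)*(7 - 68) = -25776 + 2*(-68)*(-61) = -25776 + 8296 = -17480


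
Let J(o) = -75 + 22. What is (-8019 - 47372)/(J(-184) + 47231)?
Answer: -55391/47178 ≈ -1.1741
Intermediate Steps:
J(o) = -53
(-8019 - 47372)/(J(-184) + 47231) = (-8019 - 47372)/(-53 + 47231) = -55391/47178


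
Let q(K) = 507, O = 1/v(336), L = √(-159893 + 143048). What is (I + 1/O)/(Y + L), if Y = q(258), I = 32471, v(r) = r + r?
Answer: 5601167/91298 - 33143*I*√16845/273894 ≈ 61.35 - 15.705*I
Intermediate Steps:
v(r) = 2*r
L = I*√16845 (L = √(-16845) = I*√16845 ≈ 129.79*I)
O = 1/672 (O = 1/(2*336) = 1/672 ≈ 0.0014881)
Y = 507
(I + 1/O)/(Y + L) = (32471 + 1/(1/672))/(507 + I*√16845) = (32471 + 672)/(507 + I*√16845) = 33143/(507 + I*√16845)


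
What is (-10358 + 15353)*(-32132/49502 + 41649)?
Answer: 5149037473335/24751 ≈ 2.0803e+8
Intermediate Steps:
(-10358 + 15353)*(-32132/49502 + 41649) = 4995*(-32132*1/49502 + 41649) = 4995*(-16066/24751 + 41649) = 4995*(1030838333/24751) = 5149037473335/24751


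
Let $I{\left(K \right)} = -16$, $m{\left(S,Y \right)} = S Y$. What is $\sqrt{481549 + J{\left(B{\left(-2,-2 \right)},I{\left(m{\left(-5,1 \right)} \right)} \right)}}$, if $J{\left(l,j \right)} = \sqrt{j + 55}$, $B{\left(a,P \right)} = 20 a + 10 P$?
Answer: $\sqrt{481549 + \sqrt{39}} \approx 693.94$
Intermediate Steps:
$B{\left(a,P \right)} = 10 P + 20 a$
$J{\left(l,j \right)} = \sqrt{55 + j}$
$\sqrt{481549 + J{\left(B{\left(-2,-2 \right)},I{\left(m{\left(-5,1 \right)} \right)} \right)}} = \sqrt{481549 + \sqrt{55 - 16}} = \sqrt{481549 + \sqrt{39}}$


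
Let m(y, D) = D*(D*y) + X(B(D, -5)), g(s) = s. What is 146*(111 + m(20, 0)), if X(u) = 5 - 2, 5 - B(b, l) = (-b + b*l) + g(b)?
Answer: 16644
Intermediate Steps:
B(b, l) = 5 - b*l (B(b, l) = 5 - ((-b + b*l) + b) = 5 - b*l)
X(u) = 3
m(y, D) = 3 + y*D² (m(y, D) = D*(D*y) + 3 = y*D² + 3 = 3 + y*D²)
146*(111 + m(20, 0)) = 146*(111 + (3 + 20*0²)) = 146*(111 + (3 + 20*0)) = 146*(111 + (3 + 0)) = 146*(111 + 3) = 146*114 = 16644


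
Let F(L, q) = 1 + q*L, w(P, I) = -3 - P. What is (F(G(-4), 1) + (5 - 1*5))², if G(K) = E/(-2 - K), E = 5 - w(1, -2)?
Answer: 121/4 ≈ 30.250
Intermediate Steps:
E = 9 (E = 5 - (-3 - 1*1) = 5 - (-3 - 1) = 5 - 1*(-4) = 5 + 4 = 9)
G(K) = 9/(-2 - K)
F(L, q) = 1 + L*q
(F(G(-4), 1) + (5 - 1*5))² = ((1 - 9/(2 - 4)*1) + (5 - 1*5))² = ((1 - 9/(-2)*1) + (5 - 5))² = ((1 - 9*(-½)*1) + 0)² = ((1 + (9/2)*1) + 0)² = ((1 + 9/2) + 0)² = (11/2 + 0)² = (11/2)² = 121/4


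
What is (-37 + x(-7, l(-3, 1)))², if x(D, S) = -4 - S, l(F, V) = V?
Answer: 1764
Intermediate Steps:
(-37 + x(-7, l(-3, 1)))² = (-37 + (-4 - 1*1))² = (-37 + (-4 - 1))² = (-37 - 5)² = (-42)² = 1764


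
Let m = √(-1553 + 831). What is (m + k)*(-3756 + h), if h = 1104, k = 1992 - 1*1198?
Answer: -2105688 - 50388*I*√2 ≈ -2.1057e+6 - 71259.0*I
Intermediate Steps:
k = 794 (k = 1992 - 1198 = 794)
m = 19*I*√2 (m = √(-722) = 19*I*√2 ≈ 26.87*I)
(m + k)*(-3756 + h) = (19*I*√2 + 794)*(-3756 + 1104) = (794 + 19*I*√2)*(-2652) = -2105688 - 50388*I*√2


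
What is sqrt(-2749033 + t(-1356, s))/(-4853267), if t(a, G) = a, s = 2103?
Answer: -I*sqrt(2750389)/4853267 ≈ -0.00034171*I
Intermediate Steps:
sqrt(-2749033 + t(-1356, s))/(-4853267) = sqrt(-2749033 - 1356)/(-4853267) = sqrt(-2750389)*(-1/4853267) = (I*sqrt(2750389))*(-1/4853267) = -I*sqrt(2750389)/4853267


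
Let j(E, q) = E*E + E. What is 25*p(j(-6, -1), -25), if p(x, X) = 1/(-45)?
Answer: -5/9 ≈ -0.55556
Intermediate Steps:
j(E, q) = E + E² (j(E, q) = E² + E = E + E²)
p(x, X) = -1/45
25*p(j(-6, -1), -25) = 25*(-1/45) = -5/9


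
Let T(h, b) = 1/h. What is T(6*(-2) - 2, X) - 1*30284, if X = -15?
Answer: -423977/14 ≈ -30284.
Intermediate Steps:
T(6*(-2) - 2, X) - 1*30284 = 1/(6*(-2) - 2) - 1*30284 = 1/(-12 - 2) - 30284 = 1/(-14) - 30284 = -1/14 - 30284 = -423977/14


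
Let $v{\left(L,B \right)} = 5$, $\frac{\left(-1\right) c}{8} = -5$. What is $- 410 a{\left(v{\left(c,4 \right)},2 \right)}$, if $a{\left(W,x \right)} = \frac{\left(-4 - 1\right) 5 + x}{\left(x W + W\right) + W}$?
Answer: $\frac{943}{2} \approx 471.5$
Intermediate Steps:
$c = 40$ ($c = \left(-8\right) \left(-5\right) = 40$)
$a{\left(W,x \right)} = \frac{-25 + x}{2 W + W x}$ ($a{\left(W,x \right)} = \frac{\left(-5\right) 5 + x}{\left(W x + W\right) + W} = \frac{-25 + x}{\left(W + W x\right) + W} = \frac{-25 + x}{2 W + W x}$)
$- 410 a{\left(v{\left(c,4 \right)},2 \right)} = - 410 \frac{-25 + 2}{5 \left(2 + 2\right)} = - 410 \cdot \frac{1}{5} \cdot \frac{1}{4} \left(-23\right) = \left(-410\right) \left(- \frac{23}{20}\right) = \frac{943}{2}$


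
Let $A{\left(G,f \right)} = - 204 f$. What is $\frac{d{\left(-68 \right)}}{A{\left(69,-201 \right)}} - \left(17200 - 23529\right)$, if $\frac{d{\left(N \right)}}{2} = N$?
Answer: $\frac{3816385}{603} \approx 6329.0$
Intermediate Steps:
$d{\left(N \right)} = 2 N$
$\frac{d{\left(-68 \right)}}{A{\left(69,-201 \right)}} - \left(17200 - 23529\right) = \frac{2 \left(-68\right)}{\left(-204\right) \left(-201\right)} - \left(17200 - 23529\right) = - \frac{136}{41004} - -6329 = \left(-136\right) \frac{1}{41004} + 6329 = - \frac{2}{603} + 6329 = \frac{3816385}{603}$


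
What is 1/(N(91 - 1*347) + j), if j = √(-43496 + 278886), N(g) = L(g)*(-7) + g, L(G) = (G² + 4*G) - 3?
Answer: -451819/204140173371 - √235390/204140173371 ≈ -2.2157e-6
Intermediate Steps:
L(G) = -3 + G² + 4*G
N(g) = 21 - 27*g - 7*g² (N(g) = (-3 + g² + 4*g)*(-7) + g = (21 - 28*g - 7*g²) + g = 21 - 27*g - 7*g²)
j = √235390 ≈ 485.17
1/(N(91 - 1*347) + j) = 1/((21 - 27*(91 - 1*347) - 7*(91 - 1*347)²) + √235390) = 1/((21 - 27*(91 - 347) - 7*(91 - 347)²) + √235390) = 1/((21 - 27*(-256) - 7*(-256)²) + √235390) = 1/((21 + 6912 - 7*65536) + √235390) = 1/((21 + 6912 - 458752) + √235390) = 1/(-451819 + √235390)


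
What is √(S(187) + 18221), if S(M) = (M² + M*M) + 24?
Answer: √88183 ≈ 296.96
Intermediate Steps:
S(M) = 24 + 2*M² (S(M) = (M² + M²) + 24 = 2*M² + 24 = 24 + 2*M²)
√(S(187) + 18221) = √((24 + 2*187²) + 18221) = √((24 + 2*34969) + 18221) = √((24 + 69938) + 18221) = √(69962 + 18221) = √88183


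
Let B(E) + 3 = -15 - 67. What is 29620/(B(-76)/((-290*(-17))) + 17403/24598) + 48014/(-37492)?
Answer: 7616845687137/177505874 ≈ 42910.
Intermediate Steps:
B(E) = -85 (B(E) = -3 + (-15 - 67) = -3 - 82 = -85)
29620/(B(-76)/((-290*(-17))) + 17403/24598) + 48014/(-37492) = 29620/(-85/((-290*(-17))) + 17403/24598) + 48014/(-37492) = 29620/(-85/4930 + 17403*(1/24598)) + 48014*(-1/37492) = 29620/(-85*1/4930 + 17403/24598) - 24007/18746 = 29620/(-1/58 + 17403/24598) - 24007/18746 = 29620/(246194/356671) - 24007/18746 = 29620*(356671/246194) - 24007/18746 = 5282297510/123097 - 24007/18746 = 7616845687137/177505874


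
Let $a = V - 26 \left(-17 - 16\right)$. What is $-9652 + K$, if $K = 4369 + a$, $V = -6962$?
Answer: $-11387$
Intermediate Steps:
$a = -6104$ ($a = -6962 - 26 \left(-17 - 16\right) = -6962 - -858 = -6962 + 858 = -6104$)
$K = -1735$ ($K = 4369 - 6104 = -1735$)
$-9652 + K = -9652 - 1735 = -11387$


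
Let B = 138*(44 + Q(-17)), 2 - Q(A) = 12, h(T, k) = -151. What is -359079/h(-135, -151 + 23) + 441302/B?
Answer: 875717635/354246 ≈ 2472.1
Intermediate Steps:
Q(A) = -10 (Q(A) = 2 - 1*12 = 2 - 12 = -10)
B = 4692 (B = 138*(44 - 10) = 138*34 = 4692)
-359079/h(-135, -151 + 23) + 441302/B = -359079/(-151) + 441302/4692 = -359079*(-1/151) + 441302*(1/4692) = 359079/151 + 220651/2346 = 875717635/354246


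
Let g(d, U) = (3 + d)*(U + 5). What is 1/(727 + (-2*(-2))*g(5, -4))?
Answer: 1/759 ≈ 0.0013175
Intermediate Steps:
g(d, U) = (3 + d)*(5 + U)
1/(727 + (-2*(-2))*g(5, -4)) = 1/(727 + (-2*(-2))*(15 + 3*(-4) + 5*5 - 4*5)) = 1/(727 + 4*(15 - 12 + 25 - 20)) = 1/(727 + 4*8) = 1/(727 + 32) = 1/759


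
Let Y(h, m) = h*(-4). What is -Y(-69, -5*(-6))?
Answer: -276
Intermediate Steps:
Y(h, m) = -4*h
-Y(-69, -5*(-6)) = -(-4)*(-69) = -1*276 = -276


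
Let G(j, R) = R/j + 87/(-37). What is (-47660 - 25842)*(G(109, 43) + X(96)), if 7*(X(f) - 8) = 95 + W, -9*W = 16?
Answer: -361565378746/254079 ≈ -1.4230e+6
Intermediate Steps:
W = -16/9 (W = -⅑*16 = -16/9 ≈ -1.7778)
X(f) = 1343/63 (X(f) = 8 + (95 - 16/9)/7 = 8 + (⅐)*(839/9) = 8 + 839/63 = 1343/63)
G(j, R) = -87/37 + R/j (G(j, R) = R/j + 87*(-1/37) = R/j - 87/37 = -87/37 + R/j)
(-47660 - 25842)*(G(109, 43) + X(96)) = (-47660 - 25842)*((-87/37 + 43/109) + 1343/63) = -73502*((-87/37 + 43*(1/109)) + 1343/63) = -73502*((-87/37 + 43/109) + 1343/63) = -73502*(-7892/4033 + 1343/63) = -73502*4919123/254079 = -361565378746/254079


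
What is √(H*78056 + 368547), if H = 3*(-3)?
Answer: I*√333957 ≈ 577.89*I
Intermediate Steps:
H = -9
√(H*78056 + 368547) = √(-9*78056 + 368547) = √(-702504 + 368547) = √(-333957) = I*√333957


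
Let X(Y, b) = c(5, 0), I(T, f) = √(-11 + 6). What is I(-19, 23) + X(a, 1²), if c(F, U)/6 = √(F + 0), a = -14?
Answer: √5*(6 + I) ≈ 13.416 + 2.2361*I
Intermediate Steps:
c(F, U) = 6*√F (c(F, U) = 6*√(F + 0) = 6*√F)
I(T, f) = I*√5 (I(T, f) = √(-5) = I*√5)
X(Y, b) = 6*√5
I(-19, 23) + X(a, 1²) = I*√5 + 6*√5 = 6*√5 + I*√5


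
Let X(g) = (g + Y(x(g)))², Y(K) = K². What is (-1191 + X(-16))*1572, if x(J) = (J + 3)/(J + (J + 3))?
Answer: -1046680518744/707281 ≈ -1.4799e+6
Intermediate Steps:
x(J) = (3 + J)/(3 + 2*J) (x(J) = (3 + J)/(J + (3 + J)) = (3 + J)/(3 + 2*J))
X(g) = (g + (3 + g)²/(3 + 2*g)²)² (X(g) = (g + ((3 + g)/(3 + 2*g))²)² = (g + (3 + g)²/(3 + 2*g)²)²)
(-1191 + X(-16))*1572 = (-1191 + (-16 + (3 - 16)²/(3 + 2*(-16))²)²)*1572 = (-1191 + (-16 + (-13)²/(3 - 32)²)²)*1572 = (-1191 + (-16 + 169/(-29)²)²)*1572 = (-1191 + (-16 + 169*(1/841))²)*1572 = (-1191 + (-16 + 169/841)²)*1572 = (-1191 + (-13287/841)²)*1572 = (-1191 + 176544369/707281)*1572 = -665827302/707281*1572 = -1046680518744/707281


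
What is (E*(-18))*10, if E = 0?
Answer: 0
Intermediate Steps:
(E*(-18))*10 = (0*(-18))*10 = 0*10 = 0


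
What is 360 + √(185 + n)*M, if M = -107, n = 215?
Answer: -1780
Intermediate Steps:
360 + √(185 + n)*M = 360 + √(185 + 215)*(-107) = 360 + √400*(-107) = 360 + 20*(-107) = 360 - 2140 = -1780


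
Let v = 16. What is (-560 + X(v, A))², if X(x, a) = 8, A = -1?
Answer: 304704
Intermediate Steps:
(-560 + X(v, A))² = (-560 + 8)² = (-552)² = 304704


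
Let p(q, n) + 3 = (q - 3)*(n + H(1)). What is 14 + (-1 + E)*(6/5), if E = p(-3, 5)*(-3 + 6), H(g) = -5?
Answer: 2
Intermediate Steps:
p(q, n) = -3 + (-5 + n)*(-3 + q) (p(q, n) = -3 + (q - 3)*(n - 5) = -3 + (-3 + q)*(-5 + n) = -3 + (-5 + n)*(-3 + q))
E = -9 (E = (12 - 5*(-3) - 3*5 + 5*(-3))*(-3 + 6) = (12 + 15 - 15 - 15)*3 = -3*3 = -9)
14 + (-1 + E)*(6/5) = 14 + (-1 - 9)*(6/5) = 14 - 60/5 = 14 - 10*6/5 = 14 - 12 = 2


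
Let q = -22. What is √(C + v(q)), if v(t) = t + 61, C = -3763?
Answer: 14*I*√19 ≈ 61.025*I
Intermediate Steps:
v(t) = 61 + t
√(C + v(q)) = √(-3763 + (61 - 22)) = √(-3763 + 39) = √(-3724) = 14*I*√19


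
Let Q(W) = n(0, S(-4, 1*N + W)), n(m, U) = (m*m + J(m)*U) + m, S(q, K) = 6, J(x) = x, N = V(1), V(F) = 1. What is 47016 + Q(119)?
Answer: 47016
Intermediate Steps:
N = 1
n(m, U) = m + m² + U*m (n(m, U) = (m*m + m*U) + m = (m² + U*m) + m = m + m² + U*m)
Q(W) = 0 (Q(W) = 0*(1 + 6 + 0) = 0*7 = 0)
47016 + Q(119) = 47016 + 0 = 47016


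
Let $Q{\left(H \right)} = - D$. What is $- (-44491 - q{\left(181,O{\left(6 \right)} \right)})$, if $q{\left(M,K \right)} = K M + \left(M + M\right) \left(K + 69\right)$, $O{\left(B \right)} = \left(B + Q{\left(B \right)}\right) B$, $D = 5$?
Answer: $72727$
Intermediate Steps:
$Q{\left(H \right)} = -5$ ($Q{\left(H \right)} = \left(-1\right) 5 = -5$)
$O{\left(B \right)} = B \left(-5 + B\right)$ ($O{\left(B \right)} = \left(B - 5\right) B = \left(-5 + B\right) B = B \left(-5 + B\right)$)
$q{\left(M,K \right)} = K M + 2 M \left(69 + K\right)$
$- (-44491 - q{\left(181,O{\left(6 \right)} \right)}) = - (-44491 - 3 \cdot 181 \left(46 + 6 \left(-5 + 6\right)\right)) = - (-44491 - 3 \cdot 181 \left(46 + 6 \cdot 1\right)) = - (-44491 - 3 \cdot 181 \left(46 + 6\right)) = - (-44491 - 3 \cdot 181 \cdot 52) = - (-44491 - 28236) = \left(-1\right) \left(-72727\right) = 72727$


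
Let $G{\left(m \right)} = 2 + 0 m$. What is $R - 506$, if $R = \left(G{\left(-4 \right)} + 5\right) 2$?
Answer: $-492$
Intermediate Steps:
$G{\left(m \right)} = 2$ ($G{\left(m \right)} = 2 + 0 = 2$)
$R = 14$ ($R = \left(2 + 5\right) 2 = 7 \cdot 2 = 14$)
$R - 506 = 14 - 506 = -492$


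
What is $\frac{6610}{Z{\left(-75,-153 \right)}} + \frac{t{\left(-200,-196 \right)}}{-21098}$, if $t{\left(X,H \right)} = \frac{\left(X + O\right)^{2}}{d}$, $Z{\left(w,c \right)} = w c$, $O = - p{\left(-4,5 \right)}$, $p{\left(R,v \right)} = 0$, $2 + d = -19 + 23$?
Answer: $- \frac{9004222}{24209955} \approx -0.37192$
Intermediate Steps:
$d = 2$ ($d = -2 + \left(-19 + 23\right) = -2 + 4 = 2$)
$O = 0$ ($O = \left(-1\right) 0 = 0$)
$Z{\left(w,c \right)} = c w$
$t{\left(X,H \right)} = \frac{X^{2}}{2}$ ($t{\left(X,H \right)} = \frac{\left(X + 0\right)^{2}}{2} = X^{2} \cdot \frac{1}{2} = \frac{X^{2}}{2}$)
$\frac{6610}{Z{\left(-75,-153 \right)}} + \frac{t{\left(-200,-196 \right)}}{-21098} = \frac{6610}{\left(-153\right) \left(-75\right)} + \frac{\frac{1}{2} \left(-200\right)^{2}}{-21098} = \frac{6610}{11475} + \frac{1}{2} \cdot 40000 \left(- \frac{1}{21098}\right) = 6610 \cdot \frac{1}{11475} + 20000 \left(- \frac{1}{21098}\right) = \frac{1322}{2295} - \frac{10000}{10549} = - \frac{9004222}{24209955}$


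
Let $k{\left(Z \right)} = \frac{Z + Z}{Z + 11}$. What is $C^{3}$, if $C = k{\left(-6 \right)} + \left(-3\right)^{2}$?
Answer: $\frac{35937}{125} \approx 287.5$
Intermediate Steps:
$k{\left(Z \right)} = \frac{2 Z}{11 + Z}$
$C = \frac{33}{5}$ ($C = 2 \left(-6\right) \frac{1}{11 - 6} + \left(-3\right)^{2} = 2 \left(-6\right) \frac{1}{5} + 9 = - \frac{12}{5} + 9 = \frac{33}{5} \approx 6.6$)
$C^{3} = \left(\frac{33}{5}\right)^{3} = \frac{35937}{125}$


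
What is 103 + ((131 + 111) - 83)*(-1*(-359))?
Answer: 57184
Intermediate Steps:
103 + ((131 + 111) - 83)*(-1*(-359)) = 103 + (242 - 83)*359 = 103 + 159*359 = 103 + 57081 = 57184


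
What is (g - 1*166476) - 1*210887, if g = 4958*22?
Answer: -268287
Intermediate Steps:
g = 109076
(g - 1*166476) - 1*210887 = (109076 - 1*166476) - 1*210887 = (109076 - 166476) - 210887 = -57400 - 210887 = -268287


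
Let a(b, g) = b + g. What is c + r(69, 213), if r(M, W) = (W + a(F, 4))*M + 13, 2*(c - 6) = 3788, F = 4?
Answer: 17162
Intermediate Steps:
c = 1900 (c = 6 + (1/2)*3788 = 6 + 1894 = 1900)
r(M, W) = 13 + M*(8 + W) (r(M, W) = (W + (4 + 4))*M + 13 = (W + 8)*M + 13 = (8 + W)*M + 13 = M*(8 + W) + 13 = 13 + M*(8 + W))
c + r(69, 213) = 1900 + (13 + 8*69 + 69*213) = 1900 + (13 + 552 + 14697) = 1900 + 15262 = 17162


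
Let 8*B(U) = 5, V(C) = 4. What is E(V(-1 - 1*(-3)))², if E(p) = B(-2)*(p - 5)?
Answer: 25/64 ≈ 0.39063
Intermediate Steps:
B(U) = 5/8 (B(U) = (⅛)*5 = 5/8)
E(p) = -25/8 + 5*p/8 (E(p) = 5*(p - 5)/8 = 5*(-5 + p)/8 = -25/8 + 5*p/8)
E(V(-1 - 1*(-3)))² = (-25/8 + (5/8)*4)² = (-25/8 + 5/2)² = (-5/8)² = 25/64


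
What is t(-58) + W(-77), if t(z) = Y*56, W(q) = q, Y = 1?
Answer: -21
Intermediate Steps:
t(z) = 56 (t(z) = 1*56 = 56)
t(-58) + W(-77) = 56 - 77 = -21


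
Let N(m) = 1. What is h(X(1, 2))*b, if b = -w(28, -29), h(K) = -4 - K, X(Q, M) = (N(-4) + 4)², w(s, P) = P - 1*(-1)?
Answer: -812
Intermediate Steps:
w(s, P) = 1 + P (w(s, P) = P + 1 = 1 + P)
X(Q, M) = 25 (X(Q, M) = (1 + 4)² = 5² = 25)
b = 28 (b = -(1 - 29) = -1*(-28) = 28)
h(X(1, 2))*b = (-4 - 1*25)*28 = (-4 - 25)*28 = -29*28 = -812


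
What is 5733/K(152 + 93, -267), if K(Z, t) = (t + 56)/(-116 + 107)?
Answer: 51597/211 ≈ 244.54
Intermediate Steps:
K(Z, t) = -56/9 - t/9 (K(Z, t) = (56 + t)/(-9) = (56 + t)*(-⅑) = -56/9 - t/9)
5733/K(152 + 93, -267) = 5733/(-56/9 - ⅑*(-267)) = 5733/(-56/9 + 89/3) = 5733/(211/9) = 5733*(9/211) = 51597/211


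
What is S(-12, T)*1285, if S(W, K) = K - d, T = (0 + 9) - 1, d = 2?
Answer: 7710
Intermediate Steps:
T = 8 (T = 9 - 1 = 8)
S(W, K) = -2 + K (S(W, K) = K - 1*2 = K - 2 = -2 + K)
S(-12, T)*1285 = (-2 + 8)*1285 = 6*1285 = 7710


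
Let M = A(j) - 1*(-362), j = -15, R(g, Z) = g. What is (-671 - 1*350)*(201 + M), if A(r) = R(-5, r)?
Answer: -569718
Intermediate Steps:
A(r) = -5
M = 357 (M = -5 - 1*(-362) = -5 + 362 = 357)
(-671 - 1*350)*(201 + M) = (-671 - 1*350)*(201 + 357) = (-671 - 350)*558 = -1021*558 = -569718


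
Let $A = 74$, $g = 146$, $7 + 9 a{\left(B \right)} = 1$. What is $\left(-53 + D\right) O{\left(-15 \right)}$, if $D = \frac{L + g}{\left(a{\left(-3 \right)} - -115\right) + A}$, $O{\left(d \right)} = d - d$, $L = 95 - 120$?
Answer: $0$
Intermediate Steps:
$a{\left(B \right)} = - \frac{2}{3}$ ($a{\left(B \right)} = - \frac{7}{9} + \frac{1}{9} \cdot 1 = - \frac{7}{9} + \frac{1}{9} = - \frac{2}{3}$)
$L = -25$ ($L = 95 - 120 = -25$)
$O{\left(d \right)} = 0$
$D = \frac{363}{565}$ ($D = \frac{-25 + 146}{\left(- \frac{2}{3} - -115\right) + 74} = \frac{121}{\left(- \frac{2}{3} + 115\right) + 74} = \frac{121}{\frac{343}{3} + 74} = \frac{121}{\frac{565}{3}} = 121 \cdot \frac{3}{565} = \frac{363}{565} \approx 0.64248$)
$\left(-53 + D\right) O{\left(-15 \right)} = \left(-53 + \frac{363}{565}\right) 0 = \left(- \frac{29582}{565}\right) 0 = 0$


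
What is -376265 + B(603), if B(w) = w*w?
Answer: -12656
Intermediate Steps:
B(w) = w**2
-376265 + B(603) = -376265 + 603**2 = -376265 + 363609 = -12656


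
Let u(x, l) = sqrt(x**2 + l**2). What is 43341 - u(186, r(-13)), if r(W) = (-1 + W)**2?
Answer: 43341 - 2*sqrt(18253) ≈ 43071.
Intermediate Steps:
u(x, l) = sqrt(l**2 + x**2)
43341 - u(186, r(-13)) = 43341 - sqrt(((-1 - 13)**2)**2 + 186**2) = 43341 - sqrt(((-14)**2)**2 + 34596) = 43341 - sqrt(196**2 + 34596) = 43341 - sqrt(38416 + 34596) = 43341 - sqrt(73012) = 43341 - 2*sqrt(18253)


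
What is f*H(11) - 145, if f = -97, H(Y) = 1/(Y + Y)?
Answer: -3287/22 ≈ -149.41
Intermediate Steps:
H(Y) = 1/(2*Y)
f*H(11) - 145 = -97/(2*11) - 145 = -97*1/22 - 145 = -97/22 - 145 = -3287/22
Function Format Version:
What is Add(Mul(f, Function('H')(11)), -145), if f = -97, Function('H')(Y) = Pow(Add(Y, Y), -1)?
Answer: Rational(-3287, 22) ≈ -149.41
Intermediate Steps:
Function('H')(Y) = Mul(Rational(1, 2), Pow(Y, -1)) (Function('H')(Y) = Pow(Mul(2, Y), -1) = Mul(Rational(1, 2), Pow(Y, -1)))
Add(Mul(f, Function('H')(11)), -145) = Add(Mul(-97, Mul(Rational(1, 2), Pow(11, -1))), -145) = Add(Mul(-97, Mul(Rational(1, 2), Rational(1, 11))), -145) = Add(Mul(-97, Rational(1, 22)), -145) = Add(Rational(-97, 22), -145) = Rational(-3287, 22)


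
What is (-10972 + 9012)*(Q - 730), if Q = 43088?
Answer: -83021680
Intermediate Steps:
(-10972 + 9012)*(Q - 730) = (-10972 + 9012)*(43088 - 730) = -1960*42358 = -83021680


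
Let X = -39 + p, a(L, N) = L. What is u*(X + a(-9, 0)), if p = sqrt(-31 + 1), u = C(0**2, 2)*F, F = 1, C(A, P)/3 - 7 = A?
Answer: -1008 + 21*I*sqrt(30) ≈ -1008.0 + 115.02*I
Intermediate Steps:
C(A, P) = 21 + 3*A
u = 21 (u = (21 + 3*0**2)*1 = (21 + 3*0)*1 = (21 + 0)*1 = 21*1 = 21)
p = I*sqrt(30) (p = sqrt(-30) = I*sqrt(30) ≈ 5.4772*I)
X = -39 + I*sqrt(30) ≈ -39.0 + 5.4772*I
u*(X + a(-9, 0)) = 21*((-39 + I*sqrt(30)) - 9) = 21*(-48 + I*sqrt(30)) = -1008 + 21*I*sqrt(30)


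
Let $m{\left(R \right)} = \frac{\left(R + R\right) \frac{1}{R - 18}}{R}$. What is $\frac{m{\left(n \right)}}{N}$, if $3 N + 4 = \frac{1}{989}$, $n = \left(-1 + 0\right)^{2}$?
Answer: $\frac{5934}{67235} \approx 0.088258$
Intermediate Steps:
$n = 1$ ($n = \left(-1\right)^{2} = 1$)
$N = - \frac{3955}{2967}$ ($N = - \frac{4}{3} + \frac{1}{3 \cdot 989} = - \frac{4}{3} + \frac{1}{3} \cdot \frac{1}{989} = - \frac{4}{3} + \frac{1}{2967} = - \frac{3955}{2967} \approx -1.333$)
$m{\left(R \right)} = \frac{2}{-18 + R}$ ($m{\left(R \right)} = \frac{2 R \frac{1}{-18 + R}}{R} = \frac{2}{-18 + R}$)
$\frac{m{\left(n \right)}}{N} = \frac{2 \frac{1}{-18 + 1}}{- \frac{3955}{2967}} = \frac{2}{-17} \left(- \frac{2967}{3955}\right) = 2 \left(- \frac{1}{17}\right) \left(- \frac{2967}{3955}\right) = \left(- \frac{2}{17}\right) \left(- \frac{2967}{3955}\right) = \frac{5934}{67235}$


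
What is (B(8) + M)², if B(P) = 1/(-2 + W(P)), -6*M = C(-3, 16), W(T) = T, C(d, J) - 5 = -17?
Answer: 169/36 ≈ 4.6944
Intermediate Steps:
C(d, J) = -12 (C(d, J) = 5 - 17 = -12)
M = 2 (M = -⅙*(-12) = 2)
B(P) = 1/(-2 + P)
(B(8) + M)² = (1/(-2 + 8) + 2)² = (1/6 + 2)² = (⅙ + 2)² = (13/6)² = 169/36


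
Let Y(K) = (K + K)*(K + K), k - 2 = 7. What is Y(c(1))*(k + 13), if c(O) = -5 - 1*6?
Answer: 10648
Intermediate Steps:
c(O) = -11 (c(O) = -5 - 6 = -11)
k = 9 (k = 2 + 7 = 9)
Y(K) = 4*K² (Y(K) = (2*K)*(2*K) = 4*K²)
Y(c(1))*(k + 13) = (4*(-11)²)*(9 + 13) = (4*121)*22 = 484*22 = 10648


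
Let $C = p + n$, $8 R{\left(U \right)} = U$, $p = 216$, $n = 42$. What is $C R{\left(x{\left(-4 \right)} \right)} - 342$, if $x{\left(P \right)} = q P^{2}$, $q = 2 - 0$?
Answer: $690$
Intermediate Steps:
$q = 2$ ($q = 2 + 0 = 2$)
$x{\left(P \right)} = 2 P^{2}$
$R{\left(U \right)} = \frac{U}{8}$
$C = 258$ ($C = 216 + 42 = 258$)
$C R{\left(x{\left(-4 \right)} \right)} - 342 = 258 \frac{2 \left(-4\right)^{2}}{8} - 342 = 258 \frac{2 \cdot 16}{8} - 342 = 258 \cdot \frac{1}{8} \cdot 32 - 342 = 258 \cdot 4 - 342 = 1032 - 342 = 690$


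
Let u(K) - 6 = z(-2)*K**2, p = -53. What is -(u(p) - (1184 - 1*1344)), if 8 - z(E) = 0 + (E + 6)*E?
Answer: -45110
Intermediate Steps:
z(E) = 8 - E*(6 + E) (z(E) = 8 - (0 + (E + 6)*E) = 8 - (0 + (6 + E)*E) = 8 - (0 + E*(6 + E)) = 8 - E*(6 + E))
u(K) = 6 + 16*K**2 (u(K) = 6 + (8 - 1*(-2)**2 - 6*(-2))*K**2 = 6 + (8 - 1*4 + 12)*K**2 = 6 + (8 - 4 + 12)*K**2 = 6 + 16*K**2)
-(u(p) - (1184 - 1*1344)) = -((6 + 16*(-53)**2) - (1184 - 1*1344)) = -((6 + 16*2809) - (1184 - 1344)) = -((6 + 44944) - 1*(-160)) = -(44950 + 160) = -1*45110 = -45110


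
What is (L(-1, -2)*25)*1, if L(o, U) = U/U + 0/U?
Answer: 25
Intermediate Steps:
L(o, U) = 1 (L(o, U) = 1 + 0 = 1)
(L(-1, -2)*25)*1 = (1*25)*1 = 25*1 = 25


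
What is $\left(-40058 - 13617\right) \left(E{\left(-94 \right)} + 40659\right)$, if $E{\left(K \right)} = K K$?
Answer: $-2656644125$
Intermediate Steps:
$E{\left(K \right)} = K^{2}$
$\left(-40058 - 13617\right) \left(E{\left(-94 \right)} + 40659\right) = \left(-40058 - 13617\right) \left(\left(-94\right)^{2} + 40659\right) = - 53675 \left(8836 + 40659\right) = \left(-53675\right) 49495 = -2656644125$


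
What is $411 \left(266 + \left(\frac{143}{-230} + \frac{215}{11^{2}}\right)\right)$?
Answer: $\frac{3055754997}{27830} \approx 1.098 \cdot 10^{5}$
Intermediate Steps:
$411 \left(266 + \left(\frac{143}{-230} + \frac{215}{11^{2}}\right)\right) = 411 \left(266 + \left(143 \left(- \frac{1}{230}\right) + \frac{215}{121}\right)\right) = 411 \left(266 + \left(- \frac{143}{230} + 215 \cdot \frac{1}{121}\right)\right) = 411 \left(266 + \left(- \frac{143}{230} + \frac{215}{121}\right)\right) = 411 \left(266 + \frac{32147}{27830}\right) = 411 \cdot \frac{7434927}{27830} = \frac{3055754997}{27830}$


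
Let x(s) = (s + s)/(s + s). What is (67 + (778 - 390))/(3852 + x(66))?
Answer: 455/3853 ≈ 0.11809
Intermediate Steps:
x(s) = 1 (x(s) = (2*s)/((2*s)) = (2*s)*(1/(2*s)) = 1)
(67 + (778 - 390))/(3852 + x(66)) = (67 + (778 - 390))/(3852 + 1) = (67 + 388)/3853 = 455*(1/3853) = 455/3853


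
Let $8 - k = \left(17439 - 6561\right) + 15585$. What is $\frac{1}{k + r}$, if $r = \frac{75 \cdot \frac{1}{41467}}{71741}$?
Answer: $- \frac{2974884047}{78700557463310} \approx -3.78 \cdot 10^{-5}$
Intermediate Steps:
$k = -26455$ ($k = 8 - \left(\left(17439 - 6561\right) + 15585\right) = 8 - \left(10878 + 15585\right) = 8 - 26463 = -26455$)
$r = \frac{75}{2974884047}$ ($r = 75 \cdot \frac{1}{41467} \cdot \frac{1}{71741} = \frac{75}{41467} \cdot \frac{1}{71741} = \frac{75}{2974884047} \approx 2.5211 \cdot 10^{-8}$)
$\frac{1}{k + r} = \frac{1}{-26455 + \frac{75}{2974884047}} = \frac{1}{- \frac{78700557463310}{2974884047}} = - \frac{2974884047}{78700557463310}$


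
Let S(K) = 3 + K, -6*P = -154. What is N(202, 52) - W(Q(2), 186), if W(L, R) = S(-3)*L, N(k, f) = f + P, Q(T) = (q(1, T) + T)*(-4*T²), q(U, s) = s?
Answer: 233/3 ≈ 77.667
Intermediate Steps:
P = 77/3 (P = -⅙*(-154) = 77/3 ≈ 25.667)
Q(T) = -8*T³ (Q(T) = (T + T)*(-4*T²) = (2*T)*(-4*T²) = -8*T³)
N(k, f) = 77/3 + f (N(k, f) = f + 77/3 = 77/3 + f)
W(L, R) = 0 (W(L, R) = (3 - 3)*L = 0*L = 0)
N(202, 52) - W(Q(2), 186) = (77/3 + 52) - 1*0 = 233/3 + 0 = 233/3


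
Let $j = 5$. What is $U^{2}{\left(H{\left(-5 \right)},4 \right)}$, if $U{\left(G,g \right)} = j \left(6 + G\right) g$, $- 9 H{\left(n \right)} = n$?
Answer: $\frac{1392400}{81} \approx 17190.0$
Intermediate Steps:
$H{\left(n \right)} = - \frac{n}{9}$
$U{\left(G,g \right)} = g \left(30 + 5 G\right)$ ($U{\left(G,g \right)} = 5 \left(6 + G\right) g = \left(30 + 5 G\right) g = g \left(30 + 5 G\right)$)
$U^{2}{\left(H{\left(-5 \right)},4 \right)} = \left(5 \cdot 4 \left(6 - - \frac{5}{9}\right)\right)^{2} = \left(5 \cdot 4 \left(6 + \frac{5}{9}\right)\right)^{2} = \left(5 \cdot 4 \cdot \frac{59}{9}\right)^{2} = \left(\frac{1180}{9}\right)^{2} = \frac{1392400}{81}$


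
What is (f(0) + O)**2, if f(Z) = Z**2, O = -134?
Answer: 17956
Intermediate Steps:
(f(0) + O)**2 = (0**2 - 134)**2 = (0 - 134)**2 = (-134)**2 = 17956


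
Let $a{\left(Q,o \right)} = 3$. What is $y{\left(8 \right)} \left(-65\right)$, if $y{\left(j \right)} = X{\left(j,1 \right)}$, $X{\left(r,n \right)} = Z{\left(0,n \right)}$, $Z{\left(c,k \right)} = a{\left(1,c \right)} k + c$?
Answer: $-195$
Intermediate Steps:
$Z{\left(c,k \right)} = c + 3 k$ ($Z{\left(c,k \right)} = 3 k + c = c + 3 k$)
$X{\left(r,n \right)} = 3 n$ ($X{\left(r,n \right)} = 0 + 3 n = 3 n$)
$y{\left(j \right)} = 3$ ($y{\left(j \right)} = 3 \cdot 1 = 3$)
$y{\left(8 \right)} \left(-65\right) = 3 \left(-65\right) = -195$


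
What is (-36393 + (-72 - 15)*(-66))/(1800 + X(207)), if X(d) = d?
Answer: -10217/669 ≈ -15.272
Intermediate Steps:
(-36393 + (-72 - 15)*(-66))/(1800 + X(207)) = (-36393 + (-72 - 15)*(-66))/(1800 + 207) = (-36393 - 87*(-66))/2007 = (-36393 + 5742)*(1/2007) = -30651*1/2007 = -10217/669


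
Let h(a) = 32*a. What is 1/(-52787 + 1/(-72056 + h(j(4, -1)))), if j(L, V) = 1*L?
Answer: -71928/3796863337 ≈ -1.8944e-5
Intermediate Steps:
j(L, V) = L
1/(-52787 + 1/(-72056 + h(j(4, -1)))) = 1/(-52787 + 1/(-72056 + 32*4)) = 1/(-52787 + 1/(-72056 + 128)) = 1/(-52787 + 1/(-71928)) = 1/(-52787 - 1/71928) = 1/(-3796863337/71928) = -71928/3796863337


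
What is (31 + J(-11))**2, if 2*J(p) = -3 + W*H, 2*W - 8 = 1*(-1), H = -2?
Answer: 676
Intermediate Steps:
W = 7/2 (W = 4 + (1*(-1))/2 = 4 + (1/2)*(-1) = 4 - 1/2 = 7/2 ≈ 3.5000)
J(p) = -5 (J(p) = (-3 + (7/2)*(-2))/2 = (-3 - 7)/2 = (1/2)*(-10) = -5)
(31 + J(-11))**2 = (31 - 5)**2 = 26**2 = 676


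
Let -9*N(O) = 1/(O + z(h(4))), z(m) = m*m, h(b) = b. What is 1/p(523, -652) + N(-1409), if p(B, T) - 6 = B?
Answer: 13066/6632073 ≈ 0.0019701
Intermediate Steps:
z(m) = m**2
p(B, T) = 6 + B
N(O) = -1/(9*(16 + O)) (N(O) = -1/(9*(O + 4**2)) = -1/(9*(O + 16)) = -1/(9*(16 + O)))
1/p(523, -652) + N(-1409) = 1/(6 + 523) - 1/(144 + 9*(-1409)) = 1/529 - 1/(144 - 12681) = 1/529 - 1/(-12537) = 1/529 - 1*(-1/12537) = 1/529 + 1/12537 = 13066/6632073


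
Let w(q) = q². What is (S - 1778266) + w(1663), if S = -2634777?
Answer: -1647474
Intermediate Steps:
(S - 1778266) + w(1663) = (-2634777 - 1778266) + 1663² = -4413043 + 2765569 = -1647474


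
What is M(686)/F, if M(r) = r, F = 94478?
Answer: 343/47239 ≈ 0.0072609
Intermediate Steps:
M(686)/F = 686/94478 = 686*(1/94478) = 343/47239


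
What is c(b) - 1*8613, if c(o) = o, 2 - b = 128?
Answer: -8739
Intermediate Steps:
b = -126 (b = 2 - 1*128 = 2 - 128 = -126)
c(b) - 1*8613 = -126 - 1*8613 = -126 - 8613 = -8739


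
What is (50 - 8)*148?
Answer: 6216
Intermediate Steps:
(50 - 8)*148 = 42*148 = 6216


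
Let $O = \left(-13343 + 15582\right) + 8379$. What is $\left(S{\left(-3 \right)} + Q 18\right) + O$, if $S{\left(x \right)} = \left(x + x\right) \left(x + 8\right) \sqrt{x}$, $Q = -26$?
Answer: $10150 - 30 i \sqrt{3} \approx 10150.0 - 51.962 i$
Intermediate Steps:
$O = 10618$ ($O = 2239 + 8379 = 10618$)
$S{\left(x \right)} = 2 x^{\frac{3}{2}} \left(8 + x\right)$ ($S{\left(x \right)} = 2 x \left(8 + x\right) \sqrt{x} = 2 x^{\frac{3}{2}} \left(8 + x\right)$)
$\left(S{\left(-3 \right)} + Q 18\right) + O = \left(2 \left(-3\right)^{\frac{3}{2}} \left(8 - 3\right) - 468\right) + 10618 = \left(2 \left(- 3 i \sqrt{3}\right) 5 - 468\right) + 10618 = \left(- 30 i \sqrt{3} - 468\right) + 10618 = \left(-468 - 30 i \sqrt{3}\right) + 10618 = 10150 - 30 i \sqrt{3}$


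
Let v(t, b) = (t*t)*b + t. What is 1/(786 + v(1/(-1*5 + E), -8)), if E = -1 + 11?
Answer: 25/19647 ≈ 0.0012725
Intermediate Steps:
E = 10
v(t, b) = t + b*t**2 (v(t, b) = t**2*b + t = b*t**2 + t = t + b*t**2)
1/(786 + v(1/(-1*5 + E), -8)) = 1/(786 + (1 - 8/(-1*5 + 10))/(-1*5 + 10)) = 1/(786 + (1 - 8/(-5 + 10))/(-5 + 10)) = 1/(786 + (1 - 8/5)/5) = 1/(786 + (1/5)*(-3/5)) = 1/(786 - 3/25) = 1/(19647/25) = 25/19647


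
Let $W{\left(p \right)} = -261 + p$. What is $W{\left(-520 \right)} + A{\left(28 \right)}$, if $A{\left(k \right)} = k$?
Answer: $-753$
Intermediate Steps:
$W{\left(-520 \right)} + A{\left(28 \right)} = \left(-261 - 520\right) + 28 = -781 + 28 = -753$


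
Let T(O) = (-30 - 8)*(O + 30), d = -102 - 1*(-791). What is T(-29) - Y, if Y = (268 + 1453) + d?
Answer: -2448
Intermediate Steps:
d = 689 (d = -102 + 791 = 689)
T(O) = -1140 - 38*O (T(O) = -38*(30 + O) = -1140 - 38*O)
Y = 2410 (Y = (268 + 1453) + 689 = 1721 + 689 = 2410)
T(-29) - Y = (-1140 - 38*(-29)) - 1*2410 = (-1140 + 1102) - 2410 = -38 - 2410 = -2448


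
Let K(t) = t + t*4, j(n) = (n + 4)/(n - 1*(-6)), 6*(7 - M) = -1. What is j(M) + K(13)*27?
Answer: 138712/79 ≈ 1755.8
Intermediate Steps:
M = 43/6 (M = 7 - 1/6*(-1) = 7 + 1/6 = 43/6 ≈ 7.1667)
j(n) = (4 + n)/(6 + n) (j(n) = (4 + n)/(n + 6) = (4 + n)/(6 + n))
K(t) = 5*t (K(t) = t + 4*t = 5*t)
j(M) + K(13)*27 = (4 + 43/6)/(6 + 43/6) + (5*13)*27 = (67/6)/(79/6) + 65*27 = (6/79)*(67/6) + 1755 = 67/79 + 1755 = 138712/79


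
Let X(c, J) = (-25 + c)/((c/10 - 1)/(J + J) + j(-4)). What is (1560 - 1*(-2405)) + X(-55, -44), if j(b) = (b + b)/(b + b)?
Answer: 735305/189 ≈ 3890.5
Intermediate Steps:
j(b) = 1 (j(b) = (2*b)/((2*b)) = (2*b)*(1/(2*b)) = 1)
X(c, J) = (-25 + c)/(1 + (-1 + c/10)/(2*J)) (X(c, J) = (-25 + c)/((c/10 - 1)/(J + J) + 1) = (-25 + c)/((c*(⅒) - 1)/((2*J)) + 1) = (-25 + c)/((c/10 - 1)*(1/(2*J)) + 1) = (-25 + c)/((-1 + c/10)*(1/(2*J)) + 1) = (-25 + c)/((-1 + c/10)/(2*J) + 1) = (-25 + c)/(1 + (-1 + c/10)/(2*J)))
(1560 - 1*(-2405)) + X(-55, -44) = (1560 - 1*(-2405)) + 20*(-44)*(-25 - 55)/(-10 - 55 + 20*(-44)) = (1560 + 2405) + 20*(-44)*(-80)/(-10 - 55 - 880) = 3965 + 20*(-44)*(-80)/(-945) = 3965 + 20*(-44)*(-1/945)*(-80) = 3965 - 14080/189 = 735305/189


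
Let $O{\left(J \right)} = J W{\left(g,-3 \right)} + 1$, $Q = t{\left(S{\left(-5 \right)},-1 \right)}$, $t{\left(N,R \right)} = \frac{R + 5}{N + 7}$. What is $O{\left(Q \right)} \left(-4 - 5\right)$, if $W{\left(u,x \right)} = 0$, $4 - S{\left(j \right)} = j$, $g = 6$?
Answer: $-9$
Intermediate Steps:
$S{\left(j \right)} = 4 - j$
$t{\left(N,R \right)} = \frac{5 + R}{7 + N}$
$Q = \frac{1}{4}$ ($Q = \frac{5 - 1}{7 + \left(4 - -5\right)} = \frac{1}{7 + \left(4 + 5\right)} 4 = \frac{1}{7 + 9} \cdot 4 = \frac{1}{16} \cdot 4 = \frac{1}{4} \approx 0.25$)
$O{\left(J \right)} = 1$ ($O{\left(J \right)} = J 0 + 1 = 0 + 1 = 1$)
$O{\left(Q \right)} \left(-4 - 5\right) = 1 \left(-4 - 5\right) = 1 \left(-9\right) = -9$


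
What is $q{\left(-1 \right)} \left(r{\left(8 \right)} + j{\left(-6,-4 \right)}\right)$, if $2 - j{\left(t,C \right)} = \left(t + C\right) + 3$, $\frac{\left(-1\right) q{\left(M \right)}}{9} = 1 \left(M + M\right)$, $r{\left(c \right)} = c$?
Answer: $306$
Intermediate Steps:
$q{\left(M \right)} = - 18 M$ ($q{\left(M \right)} = - 9 \cdot 1 \left(M + M\right) = - 9 \cdot 1 \cdot 2 M = - 9 \cdot 2 M = - 18 M$)
$j{\left(t,C \right)} = -1 - C - t$ ($j{\left(t,C \right)} = 2 - \left(\left(t + C\right) + 3\right) = 2 - \left(\left(C + t\right) + 3\right) = 2 - \left(3 + C + t\right) = -1 - C - t$)
$q{\left(-1 \right)} \left(r{\left(8 \right)} + j{\left(-6,-4 \right)}\right) = \left(-18\right) \left(-1\right) \left(8 - -9\right) = 18 \left(8 + \left(-1 + 4 + 6\right)\right) = 18 \left(8 + 9\right) = 18 \cdot 17 = 306$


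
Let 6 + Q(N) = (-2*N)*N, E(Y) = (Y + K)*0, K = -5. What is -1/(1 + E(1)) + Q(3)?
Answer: -25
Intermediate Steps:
E(Y) = 0 (E(Y) = (Y - 5)*0 = (-5 + Y)*0 = 0)
Q(N) = -6 - 2*N² (Q(N) = -6 + (-2*N)*N = -6 - 2*N²)
-1/(1 + E(1)) + Q(3) = -1/(1 + 0) + (-6 - 2*3²) = -1/1 + (-6 - 2*9) = 1*(-1) + (-6 - 18) = -1 - 24 = -25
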